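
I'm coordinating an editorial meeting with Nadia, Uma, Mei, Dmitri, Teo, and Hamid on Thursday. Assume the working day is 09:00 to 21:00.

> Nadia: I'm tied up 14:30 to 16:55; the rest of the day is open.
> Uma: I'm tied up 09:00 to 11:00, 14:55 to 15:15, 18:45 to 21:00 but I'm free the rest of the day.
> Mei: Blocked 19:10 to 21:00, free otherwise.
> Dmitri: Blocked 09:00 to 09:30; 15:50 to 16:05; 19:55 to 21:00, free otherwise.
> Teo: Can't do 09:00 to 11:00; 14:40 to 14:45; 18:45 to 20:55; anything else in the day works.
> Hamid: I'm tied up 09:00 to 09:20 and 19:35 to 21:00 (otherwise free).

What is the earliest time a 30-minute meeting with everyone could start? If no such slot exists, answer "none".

Nadia free: 09:00-14:30, 16:55-21:00 (invert busy blocks within the working day).
Uma free: 11:00-14:55, 15:15-18:45 (invert busy blocks within the working day).
Mei free: 09:00-19:10 (invert busy blocks within the working day).
Dmitri free: 09:30-15:50, 16:05-19:55 (invert busy blocks within the working day).
Teo free: 11:00-14:40, 14:45-18:45, 20:55-21:00 (invert busy blocks within the working day).
Hamid free: 09:20-19:35 (invert busy blocks within the working day).
Nadia ∩ Uma: 11:00-14:30, 16:55-18:45.
Nadia ∩ Uma ∩ Mei: 11:00-14:30, 16:55-18:45.
Nadia ∩ Uma ∩ Mei ∩ Dmitri: 11:00-14:30, 16:55-18:45.
Nadia ∩ Uma ∩ Mei ∩ Dmitri ∩ Teo: 11:00-14:30, 16:55-18:45.
Nadia ∩ Uma ∩ Mei ∩ Dmitri ∩ Teo ∩ Hamid: 11:00-14:30, 16:55-18:45.
Those are the intersection windows.
The first common window of at least 30 minutes is 11:00-14:30, so the earliest start is 11:00.

11:00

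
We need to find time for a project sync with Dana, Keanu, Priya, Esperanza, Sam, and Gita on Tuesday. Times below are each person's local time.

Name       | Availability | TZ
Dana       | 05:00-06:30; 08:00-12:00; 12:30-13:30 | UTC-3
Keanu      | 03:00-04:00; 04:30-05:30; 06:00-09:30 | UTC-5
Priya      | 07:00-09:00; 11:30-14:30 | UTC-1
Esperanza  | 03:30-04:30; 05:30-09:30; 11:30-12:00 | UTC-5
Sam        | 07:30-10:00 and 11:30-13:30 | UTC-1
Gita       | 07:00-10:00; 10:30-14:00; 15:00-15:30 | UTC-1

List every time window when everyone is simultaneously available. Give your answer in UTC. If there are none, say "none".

Dana in UTC: 08:00-09:30, 11:00-15:00, 15:30-16:30 (add 3h to convert from UTC-3).
Keanu in UTC: 08:00-09:00, 09:30-10:30, 11:00-14:30 (add 5h to convert from UTC-5).
Priya in UTC: 08:00-10:00, 12:30-15:30 (add 1h to convert from UTC-1).
Esperanza in UTC: 08:30-09:30, 10:30-14:30, 16:30-17:00 (add 5h to convert from UTC-5).
Sam in UTC: 08:30-11:00, 12:30-14:30 (add 1h to convert from UTC-1).
Gita in UTC: 08:00-11:00, 11:30-15:00, 16:00-16:30 (add 1h to convert from UTC-1).
Dana ∩ Keanu: 08:00-09:00, 11:00-14:30.
Dana ∩ Keanu ∩ Priya: 08:00-09:00, 12:30-14:30.
Dana ∩ Keanu ∩ Priya ∩ Esperanza: 08:30-09:00, 12:30-14:30.
Dana ∩ Keanu ∩ Priya ∩ Esperanza ∩ Sam: 08:30-09:00, 12:30-14:30.
Dana ∩ Keanu ∩ Priya ∩ Esperanza ∩ Sam ∩ Gita: 08:30-09:00, 12:30-14:30.
So the common availability across everyone is 08:30-09:00, 12:30-14:30.

08:30-09:00, 12:30-14:30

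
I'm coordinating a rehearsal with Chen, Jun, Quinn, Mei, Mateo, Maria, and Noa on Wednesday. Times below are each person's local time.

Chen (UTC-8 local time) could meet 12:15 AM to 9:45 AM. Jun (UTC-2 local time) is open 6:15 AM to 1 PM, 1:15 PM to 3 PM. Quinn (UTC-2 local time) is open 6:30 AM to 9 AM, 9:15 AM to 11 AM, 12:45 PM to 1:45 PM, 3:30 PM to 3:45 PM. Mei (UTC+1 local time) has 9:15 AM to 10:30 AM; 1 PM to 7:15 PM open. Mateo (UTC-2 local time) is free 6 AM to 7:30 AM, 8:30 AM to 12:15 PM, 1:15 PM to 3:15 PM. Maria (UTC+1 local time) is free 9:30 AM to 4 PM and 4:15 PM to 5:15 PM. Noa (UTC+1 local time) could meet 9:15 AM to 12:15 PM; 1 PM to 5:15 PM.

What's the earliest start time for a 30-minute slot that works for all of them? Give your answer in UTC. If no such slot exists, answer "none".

Chen in UTC: 08:15-17:45 (add 8h to convert from UTC-8).
Jun in UTC: 08:15-15:00, 15:15-17:00 (add 2h to convert from UTC-2).
Quinn in UTC: 08:30-11:00, 11:15-13:00, 14:45-15:45, 17:30-17:45 (add 2h to convert from UTC-2).
Mei in UTC: 08:15-09:30, 12:00-18:15 (subtract 1h to convert from UTC+1).
Mateo in UTC: 08:00-09:30, 10:30-14:15, 15:15-17:15 (add 2h to convert from UTC-2).
Maria in UTC: 08:30-15:00, 15:15-16:15 (subtract 1h to convert from UTC+1).
Noa in UTC: 08:15-11:15, 12:00-16:15 (subtract 1h to convert from UTC+1).
Chen ∩ Jun: 08:15-15:00, 15:15-17:00.
Chen ∩ Jun ∩ Quinn: 08:30-11:00, 11:15-13:00, 14:45-15:00, 15:15-15:45.
Chen ∩ Jun ∩ Quinn ∩ Mei: 08:30-09:30, 12:00-13:00, 14:45-15:00, 15:15-15:45.
Chen ∩ Jun ∩ Quinn ∩ Mei ∩ Mateo: 08:30-09:30, 12:00-13:00, 15:15-15:45.
Chen ∩ Jun ∩ Quinn ∩ Mei ∩ Mateo ∩ Maria: 08:30-09:30, 12:00-13:00, 15:15-15:45.
Chen ∩ Jun ∩ Quinn ∩ Mei ∩ Mateo ∩ Maria ∩ Noa: 08:30-09:30, 12:00-13:00, 15:15-15:45.
The first common window of at least 30 minutes is 08:30-09:30, so the earliest start is 08:30.

08:30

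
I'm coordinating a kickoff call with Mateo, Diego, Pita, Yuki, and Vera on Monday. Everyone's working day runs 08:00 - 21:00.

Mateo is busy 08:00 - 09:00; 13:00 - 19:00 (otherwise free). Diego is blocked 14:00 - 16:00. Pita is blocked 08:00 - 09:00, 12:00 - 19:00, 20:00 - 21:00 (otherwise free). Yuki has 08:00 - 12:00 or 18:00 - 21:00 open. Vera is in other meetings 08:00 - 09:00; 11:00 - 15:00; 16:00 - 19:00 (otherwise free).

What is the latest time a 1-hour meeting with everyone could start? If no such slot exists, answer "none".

Mateo free: 09:00-13:00, 19:00-21:00 (invert busy blocks within the working day).
Diego free: 08:00-14:00, 16:00-21:00 (invert busy blocks within the working day).
Pita free: 09:00-12:00, 19:00-20:00 (invert busy blocks within the working day).
Yuki free: 08:00-12:00, 18:00-21:00.
Vera free: 09:00-11:00, 15:00-16:00, 19:00-21:00 (invert busy blocks within the working day).
Mateo ∩ Diego: 09:00-13:00, 19:00-21:00.
Mateo ∩ Diego ∩ Pita: 09:00-12:00, 19:00-20:00.
Mateo ∩ Diego ∩ Pita ∩ Yuki: 09:00-12:00, 19:00-20:00.
Mateo ∩ Diego ∩ Pita ∩ Yuki ∩ Vera: 09:00-11:00, 19:00-20:00.
The last common window of at least 60 minutes is 19:00-20:00; a 60-minute meeting can start as late as 19:00 and still end by 20:00.

19:00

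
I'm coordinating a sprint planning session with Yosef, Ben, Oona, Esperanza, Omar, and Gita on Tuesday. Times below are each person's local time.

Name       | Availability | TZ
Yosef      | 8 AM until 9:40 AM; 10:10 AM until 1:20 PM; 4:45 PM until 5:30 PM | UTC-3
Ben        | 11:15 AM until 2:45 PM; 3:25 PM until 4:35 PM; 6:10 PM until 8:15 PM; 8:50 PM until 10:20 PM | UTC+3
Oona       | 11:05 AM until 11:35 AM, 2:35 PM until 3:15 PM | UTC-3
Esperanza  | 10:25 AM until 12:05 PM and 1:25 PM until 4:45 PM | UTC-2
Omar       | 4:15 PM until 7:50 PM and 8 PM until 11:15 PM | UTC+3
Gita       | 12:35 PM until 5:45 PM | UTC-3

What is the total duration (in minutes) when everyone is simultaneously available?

Yosef in UTC: 11:00-12:40, 13:10-16:20, 19:45-20:30 (add 3h to convert from UTC-3).
Ben in UTC: 08:15-11:45, 12:25-13:35, 15:10-17:15, 17:50-19:20 (subtract 3h to convert from UTC+3).
Oona in UTC: 14:05-14:35, 17:35-18:15 (add 3h to convert from UTC-3).
Esperanza in UTC: 12:25-14:05, 15:25-18:45 (add 2h to convert from UTC-2).
Omar in UTC: 13:15-16:50, 17:00-20:15 (subtract 3h to convert from UTC+3).
Gita in UTC: 15:35-20:45 (add 3h to convert from UTC-3).
Yosef ∩ Ben: 11:00-11:45, 12:25-12:40, 13:10-13:35, 15:10-16:20.
Yosef ∩ Ben ∩ Oona: ∅.
Yosef ∩ Ben ∩ Oona ∩ Esperanza: ∅.
Yosef ∩ Ben ∩ Oona ∩ Esperanza ∩ Omar: ∅.
Yosef ∩ Ben ∩ Oona ∩ Esperanza ∩ Omar ∩ Gita: ∅.
There is no time when everyone is free.
There is no common window, so the total is 0 minutes.

0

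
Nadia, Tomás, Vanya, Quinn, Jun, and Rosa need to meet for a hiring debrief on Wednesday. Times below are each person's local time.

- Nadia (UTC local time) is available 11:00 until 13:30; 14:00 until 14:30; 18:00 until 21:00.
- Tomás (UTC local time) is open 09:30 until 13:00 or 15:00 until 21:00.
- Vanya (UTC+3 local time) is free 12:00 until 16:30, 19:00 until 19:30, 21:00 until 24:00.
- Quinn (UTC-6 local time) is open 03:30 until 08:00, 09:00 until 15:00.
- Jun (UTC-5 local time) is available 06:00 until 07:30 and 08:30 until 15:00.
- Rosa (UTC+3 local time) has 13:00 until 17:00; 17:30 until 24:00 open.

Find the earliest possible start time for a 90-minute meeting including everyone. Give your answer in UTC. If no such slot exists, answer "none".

11:00

Nadia in UTC: 11:00-13:30, 14:00-14:30, 18:00-21:00.
Tomás in UTC: 09:30-13:00, 15:00-21:00.
Vanya in UTC: 09:00-13:30, 16:00-16:30, 18:00-21:00 (subtract 3h to convert from UTC+3).
Quinn in UTC: 09:30-14:00, 15:00-21:00 (add 6h to convert from UTC-6).
Jun in UTC: 11:00-12:30, 13:30-20:00 (add 5h to convert from UTC-5).
Rosa in UTC: 10:00-14:00, 14:30-21:00 (subtract 3h to convert from UTC+3).
Nadia ∩ Tomás: 11:00-13:00, 18:00-21:00.
Nadia ∩ Tomás ∩ Vanya: 11:00-13:00, 18:00-21:00.
Nadia ∩ Tomás ∩ Vanya ∩ Quinn: 11:00-13:00, 18:00-21:00.
Nadia ∩ Tomás ∩ Vanya ∩ Quinn ∩ Jun: 11:00-12:30, 18:00-20:00.
Nadia ∩ Tomás ∩ Vanya ∩ Quinn ∩ Jun ∩ Rosa: 11:00-12:30, 18:00-20:00.
So the common availability across everyone is 11:00-12:30, 18:00-20:00.
The first common window of at least 90 minutes is 11:00-12:30, so the earliest start is 11:00.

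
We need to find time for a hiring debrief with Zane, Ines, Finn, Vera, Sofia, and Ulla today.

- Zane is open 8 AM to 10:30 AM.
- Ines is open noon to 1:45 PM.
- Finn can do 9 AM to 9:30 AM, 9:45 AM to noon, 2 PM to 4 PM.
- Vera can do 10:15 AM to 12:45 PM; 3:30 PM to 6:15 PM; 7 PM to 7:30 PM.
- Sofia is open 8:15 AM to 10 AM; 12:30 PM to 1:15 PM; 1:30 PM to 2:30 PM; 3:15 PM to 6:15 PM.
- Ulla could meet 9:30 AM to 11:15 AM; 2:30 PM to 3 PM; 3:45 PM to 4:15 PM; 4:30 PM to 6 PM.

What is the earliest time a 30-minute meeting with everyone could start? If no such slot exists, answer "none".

none

Zane ∩ Ines: ∅.
Zane ∩ Ines ∩ Finn: ∅.
Zane ∩ Ines ∩ Finn ∩ Vera: ∅.
Zane ∩ Ines ∩ Finn ∩ Vera ∩ Sofia: ∅.
Zane ∩ Ines ∩ Finn ∩ Vera ∩ Sofia ∩ Ulla: ∅.
There is no time when everyone is free.
No common window is at least 30 minutes long.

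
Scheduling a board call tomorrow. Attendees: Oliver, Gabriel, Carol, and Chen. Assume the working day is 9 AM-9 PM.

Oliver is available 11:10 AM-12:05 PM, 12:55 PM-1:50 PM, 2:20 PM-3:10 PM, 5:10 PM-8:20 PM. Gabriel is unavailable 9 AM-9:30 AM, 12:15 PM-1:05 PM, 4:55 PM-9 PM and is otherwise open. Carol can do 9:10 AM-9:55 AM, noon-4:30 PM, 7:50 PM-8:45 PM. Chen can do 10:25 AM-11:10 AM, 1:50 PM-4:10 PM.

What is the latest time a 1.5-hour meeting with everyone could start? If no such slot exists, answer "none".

Oliver free: 11:10-12:05, 12:55-13:50, 14:20-15:10, 17:10-20:20.
Gabriel free: 09:30-12:15, 13:05-16:55 (invert busy blocks within the working day).
Carol free: 09:10-09:55, 12:00-16:30, 19:50-20:45.
Chen free: 10:25-11:10, 13:50-16:10.
Oliver ∩ Gabriel: 11:10-12:05, 13:05-13:50, 14:20-15:10.
Oliver ∩ Gabriel ∩ Carol: 12:00-12:05, 13:05-13:50, 14:20-15:10.
Oliver ∩ Gabriel ∩ Carol ∩ Chen: 14:20-15:10.
So the common availability across everyone is 14:20-15:10.
No common window is at least 90 minutes long.

none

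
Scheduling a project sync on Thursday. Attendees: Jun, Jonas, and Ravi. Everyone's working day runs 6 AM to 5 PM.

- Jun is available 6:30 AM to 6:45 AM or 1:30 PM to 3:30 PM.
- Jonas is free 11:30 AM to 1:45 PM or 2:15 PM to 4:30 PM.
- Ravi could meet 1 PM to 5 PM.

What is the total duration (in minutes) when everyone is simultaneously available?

Jun ∩ Jonas: 13:30-13:45, 14:15-15:30.
Jun ∩ Jonas ∩ Ravi: 13:30-13:45, 14:15-15:30.
So the common availability across everyone is 13:30-13:45, 14:15-15:30.
Summing the common windows: 15 + 75 = 90 minutes.

90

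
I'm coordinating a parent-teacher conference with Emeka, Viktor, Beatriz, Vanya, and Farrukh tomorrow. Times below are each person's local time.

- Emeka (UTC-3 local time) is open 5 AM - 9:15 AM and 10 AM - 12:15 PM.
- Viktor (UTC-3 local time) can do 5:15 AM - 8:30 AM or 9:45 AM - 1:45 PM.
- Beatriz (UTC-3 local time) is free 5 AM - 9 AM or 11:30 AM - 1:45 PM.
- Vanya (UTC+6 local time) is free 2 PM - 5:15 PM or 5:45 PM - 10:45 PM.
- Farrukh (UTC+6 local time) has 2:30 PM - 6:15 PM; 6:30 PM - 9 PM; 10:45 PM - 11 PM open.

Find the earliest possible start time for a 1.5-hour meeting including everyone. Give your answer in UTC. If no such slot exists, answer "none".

Emeka in UTC: 08:00-12:15, 13:00-15:15 (add 3h to convert from UTC-3).
Viktor in UTC: 08:15-11:30, 12:45-16:45 (add 3h to convert from UTC-3).
Beatriz in UTC: 08:00-12:00, 14:30-16:45 (add 3h to convert from UTC-3).
Vanya in UTC: 08:00-11:15, 11:45-16:45 (subtract 6h to convert from UTC+6).
Farrukh in UTC: 08:30-12:15, 12:30-15:00, 16:45-17:00 (subtract 6h to convert from UTC+6).
Emeka ∩ Viktor: 08:15-11:30, 13:00-15:15.
Emeka ∩ Viktor ∩ Beatriz: 08:15-11:30, 14:30-15:15.
Emeka ∩ Viktor ∩ Beatriz ∩ Vanya: 08:15-11:15, 14:30-15:15.
Emeka ∩ Viktor ∩ Beatriz ∩ Vanya ∩ Farrukh: 08:30-11:15, 14:30-15:00.
The first common window of at least 90 minutes is 08:30-11:15, so the earliest start is 08:30.

08:30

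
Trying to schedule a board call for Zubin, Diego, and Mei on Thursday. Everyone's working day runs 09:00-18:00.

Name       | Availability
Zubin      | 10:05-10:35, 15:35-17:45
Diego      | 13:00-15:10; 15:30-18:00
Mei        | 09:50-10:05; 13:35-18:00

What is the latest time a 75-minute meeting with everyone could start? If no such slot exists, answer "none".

16:30

Zubin ∩ Diego: 15:35-17:45.
Zubin ∩ Diego ∩ Mei: 15:35-17:45.
The last common window of at least 75 minutes is 15:35-17:45; a 75-minute meeting can start as late as 16:30 and still end by 17:45.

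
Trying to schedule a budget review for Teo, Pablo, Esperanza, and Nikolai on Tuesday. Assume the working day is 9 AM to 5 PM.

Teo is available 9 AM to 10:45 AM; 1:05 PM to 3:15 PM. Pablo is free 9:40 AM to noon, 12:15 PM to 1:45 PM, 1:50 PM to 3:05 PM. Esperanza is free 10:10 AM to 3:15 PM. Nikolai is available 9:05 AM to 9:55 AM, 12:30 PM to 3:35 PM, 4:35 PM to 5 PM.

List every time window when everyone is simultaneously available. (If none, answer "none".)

Teo ∩ Pablo: 09:40-10:45, 13:05-13:45, 13:50-15:05.
Teo ∩ Pablo ∩ Esperanza: 10:10-10:45, 13:05-13:45, 13:50-15:05.
Teo ∩ Pablo ∩ Esperanza ∩ Nikolai: 13:05-13:45, 13:50-15:05.

13:05-13:45, 13:50-15:05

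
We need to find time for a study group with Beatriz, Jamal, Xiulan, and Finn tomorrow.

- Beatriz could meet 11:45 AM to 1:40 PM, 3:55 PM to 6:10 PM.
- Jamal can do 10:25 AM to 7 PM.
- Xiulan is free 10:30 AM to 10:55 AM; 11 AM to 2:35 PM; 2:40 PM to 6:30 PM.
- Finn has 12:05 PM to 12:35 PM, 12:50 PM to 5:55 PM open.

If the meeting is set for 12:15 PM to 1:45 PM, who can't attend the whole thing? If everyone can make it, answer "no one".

Beatriz: not fully free for 12:15-13:45. Jamal: free for 12:15-13:45. Xiulan: free for 12:15-13:45. Finn: not fully free for 12:15-13:45.

Beatriz, Finn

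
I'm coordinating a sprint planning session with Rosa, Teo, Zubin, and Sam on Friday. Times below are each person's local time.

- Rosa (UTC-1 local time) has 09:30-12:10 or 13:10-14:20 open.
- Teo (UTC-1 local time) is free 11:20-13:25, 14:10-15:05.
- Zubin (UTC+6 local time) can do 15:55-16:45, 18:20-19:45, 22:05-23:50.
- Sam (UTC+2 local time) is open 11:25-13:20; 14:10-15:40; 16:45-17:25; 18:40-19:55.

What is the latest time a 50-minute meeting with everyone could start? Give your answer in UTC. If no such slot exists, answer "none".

12:20

Rosa in UTC: 10:30-13:10, 14:10-15:20 (add 1h to convert from UTC-1).
Teo in UTC: 12:20-14:25, 15:10-16:05 (add 1h to convert from UTC-1).
Zubin in UTC: 09:55-10:45, 12:20-13:45, 16:05-17:50 (subtract 6h to convert from UTC+6).
Sam in UTC: 09:25-11:20, 12:10-13:40, 14:45-15:25, 16:40-17:55 (subtract 2h to convert from UTC+2).
Rosa ∩ Teo: 12:20-13:10, 14:10-14:25, 15:10-15:20.
Rosa ∩ Teo ∩ Zubin: 12:20-13:10.
Rosa ∩ Teo ∩ Zubin ∩ Sam: 12:20-13:10.
The last common window of at least 50 minutes is 12:20-13:10; a 50-minute meeting can start as late as 12:20 and still end by 13:10.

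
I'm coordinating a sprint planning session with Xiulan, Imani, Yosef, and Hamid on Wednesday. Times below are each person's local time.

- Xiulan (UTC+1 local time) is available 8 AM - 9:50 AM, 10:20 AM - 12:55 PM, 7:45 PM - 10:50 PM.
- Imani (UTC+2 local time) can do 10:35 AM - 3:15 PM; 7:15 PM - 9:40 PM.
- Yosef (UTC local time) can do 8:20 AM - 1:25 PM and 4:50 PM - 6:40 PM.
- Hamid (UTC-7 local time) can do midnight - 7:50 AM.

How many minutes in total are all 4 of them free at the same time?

170

Xiulan in UTC: 07:00-08:50, 09:20-11:55, 18:45-21:50 (subtract 1h to convert from UTC+1).
Imani in UTC: 08:35-13:15, 17:15-19:40 (subtract 2h to convert from UTC+2).
Yosef in UTC: 08:20-13:25, 16:50-18:40.
Hamid in UTC: 07:00-14:50 (add 7h to convert from UTC-7).
Xiulan ∩ Imani: 08:35-08:50, 09:20-11:55, 18:45-19:40.
Xiulan ∩ Imani ∩ Yosef: 08:35-08:50, 09:20-11:55.
Xiulan ∩ Imani ∩ Yosef ∩ Hamid: 08:35-08:50, 09:20-11:55.
So the common availability across everyone is 08:35-08:50, 09:20-11:55.
Summing the common windows: 15 + 155 = 170 minutes.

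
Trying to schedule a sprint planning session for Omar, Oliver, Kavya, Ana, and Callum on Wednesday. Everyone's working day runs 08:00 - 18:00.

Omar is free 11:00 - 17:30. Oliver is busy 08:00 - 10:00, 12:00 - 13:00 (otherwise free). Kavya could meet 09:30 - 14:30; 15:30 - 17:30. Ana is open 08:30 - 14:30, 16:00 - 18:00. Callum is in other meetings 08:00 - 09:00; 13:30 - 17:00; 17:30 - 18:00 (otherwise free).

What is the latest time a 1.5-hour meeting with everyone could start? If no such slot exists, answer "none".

Omar free: 11:00-17:30.
Oliver free: 10:00-12:00, 13:00-18:00 (invert busy blocks within the working day).
Kavya free: 09:30-14:30, 15:30-17:30.
Ana free: 08:30-14:30, 16:00-18:00.
Callum free: 09:00-13:30, 17:00-17:30 (invert busy blocks within the working day).
Omar ∩ Oliver: 11:00-12:00, 13:00-17:30.
Omar ∩ Oliver ∩ Kavya: 11:00-12:00, 13:00-14:30, 15:30-17:30.
Omar ∩ Oliver ∩ Kavya ∩ Ana: 11:00-12:00, 13:00-14:30, 16:00-17:30.
Omar ∩ Oliver ∩ Kavya ∩ Ana ∩ Callum: 11:00-12:00, 13:00-13:30, 17:00-17:30.
No common window is at least 90 minutes long.

none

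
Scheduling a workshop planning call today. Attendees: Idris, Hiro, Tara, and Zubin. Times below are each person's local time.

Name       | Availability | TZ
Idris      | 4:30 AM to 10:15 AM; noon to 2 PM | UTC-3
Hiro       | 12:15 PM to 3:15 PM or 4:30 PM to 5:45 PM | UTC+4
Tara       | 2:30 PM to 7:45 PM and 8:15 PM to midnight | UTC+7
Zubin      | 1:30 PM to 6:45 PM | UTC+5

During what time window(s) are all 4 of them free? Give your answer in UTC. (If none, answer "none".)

08:30-11:15, 12:30-12:45

Idris in UTC: 07:30-13:15, 15:00-17:00 (add 3h to convert from UTC-3).
Hiro in UTC: 08:15-11:15, 12:30-13:45 (subtract 4h to convert from UTC+4).
Tara in UTC: 07:30-12:45, 13:15-17:00 (subtract 7h to convert from UTC+7).
Zubin in UTC: 08:30-13:45 (subtract 5h to convert from UTC+5).
Idris ∩ Hiro: 08:15-11:15, 12:30-13:15.
Idris ∩ Hiro ∩ Tara: 08:15-11:15, 12:30-12:45.
Idris ∩ Hiro ∩ Tara ∩ Zubin: 08:30-11:15, 12:30-12:45.
Those are the intersection windows.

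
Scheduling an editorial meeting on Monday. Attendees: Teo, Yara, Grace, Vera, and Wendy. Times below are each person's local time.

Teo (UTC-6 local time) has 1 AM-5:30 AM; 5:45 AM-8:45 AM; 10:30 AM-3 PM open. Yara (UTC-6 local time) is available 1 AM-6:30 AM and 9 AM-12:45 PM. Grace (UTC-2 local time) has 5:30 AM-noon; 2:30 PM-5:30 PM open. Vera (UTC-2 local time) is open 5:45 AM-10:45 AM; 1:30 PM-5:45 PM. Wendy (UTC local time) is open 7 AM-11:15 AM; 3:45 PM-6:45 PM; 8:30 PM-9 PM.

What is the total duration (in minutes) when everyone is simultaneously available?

345

Teo in UTC: 07:00-11:30, 11:45-14:45, 16:30-21:00 (add 6h to convert from UTC-6).
Yara in UTC: 07:00-12:30, 15:00-18:45 (add 6h to convert from UTC-6).
Grace in UTC: 07:30-14:00, 16:30-19:30 (add 2h to convert from UTC-2).
Vera in UTC: 07:45-12:45, 15:30-19:45 (add 2h to convert from UTC-2).
Wendy in UTC: 07:00-11:15, 15:45-18:45, 20:30-21:00.
Teo ∩ Yara: 07:00-11:30, 11:45-12:30, 16:30-18:45.
Teo ∩ Yara ∩ Grace: 07:30-11:30, 11:45-12:30, 16:30-18:45.
Teo ∩ Yara ∩ Grace ∩ Vera: 07:45-11:30, 11:45-12:30, 16:30-18:45.
Teo ∩ Yara ∩ Grace ∩ Vera ∩ Wendy: 07:45-11:15, 16:30-18:45.
Summing the common windows: 210 + 135 = 345 minutes.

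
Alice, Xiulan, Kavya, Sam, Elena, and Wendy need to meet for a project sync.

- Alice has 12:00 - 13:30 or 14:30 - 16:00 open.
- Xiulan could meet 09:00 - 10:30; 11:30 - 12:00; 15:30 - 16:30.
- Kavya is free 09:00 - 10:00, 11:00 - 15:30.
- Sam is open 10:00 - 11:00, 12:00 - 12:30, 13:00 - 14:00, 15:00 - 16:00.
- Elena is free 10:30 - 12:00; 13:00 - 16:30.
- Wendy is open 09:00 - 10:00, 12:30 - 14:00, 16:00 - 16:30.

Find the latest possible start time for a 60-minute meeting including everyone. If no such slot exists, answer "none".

Alice ∩ Xiulan: 15:30-16:00.
Alice ∩ Xiulan ∩ Kavya: ∅.
Alice ∩ Xiulan ∩ Kavya ∩ Sam: ∅.
Alice ∩ Xiulan ∩ Kavya ∩ Sam ∩ Elena: ∅.
Alice ∩ Xiulan ∩ Kavya ∩ Sam ∩ Elena ∩ Wendy: ∅.
There is no time when everyone is free.
No common window is at least 60 minutes long.

none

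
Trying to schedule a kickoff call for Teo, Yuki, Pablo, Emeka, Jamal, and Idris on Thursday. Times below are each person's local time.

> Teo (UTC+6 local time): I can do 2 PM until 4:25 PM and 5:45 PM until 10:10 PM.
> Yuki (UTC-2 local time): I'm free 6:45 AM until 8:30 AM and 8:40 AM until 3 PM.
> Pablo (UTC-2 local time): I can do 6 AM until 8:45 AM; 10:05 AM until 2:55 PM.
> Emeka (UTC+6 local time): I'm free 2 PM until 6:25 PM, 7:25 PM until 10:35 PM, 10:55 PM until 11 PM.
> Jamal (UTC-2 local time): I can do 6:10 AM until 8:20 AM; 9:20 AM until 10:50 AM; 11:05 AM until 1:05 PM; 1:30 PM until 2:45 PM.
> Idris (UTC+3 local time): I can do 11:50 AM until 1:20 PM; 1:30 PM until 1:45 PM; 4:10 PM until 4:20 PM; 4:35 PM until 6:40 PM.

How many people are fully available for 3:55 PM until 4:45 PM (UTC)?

Teo in UTC: 08:00-10:25, 11:45-16:10 (subtract 6h to convert from UTC+6).
Yuki in UTC: 08:45-10:30, 10:40-17:00 (add 2h to convert from UTC-2).
Pablo in UTC: 08:00-10:45, 12:05-16:55 (add 2h to convert from UTC-2).
Emeka in UTC: 08:00-12:25, 13:25-16:35, 16:55-17:00 (subtract 6h to convert from UTC+6).
Jamal in UTC: 08:10-10:20, 11:20-12:50, 13:05-15:05, 15:30-16:45 (add 2h to convert from UTC-2).
Idris in UTC: 08:50-10:20, 10:30-10:45, 13:10-13:20, 13:35-15:40 (subtract 3h to convert from UTC+3).
Yuki, Pablo, and Jamal can make the full 15:55-16:45 slot — that's 3.

3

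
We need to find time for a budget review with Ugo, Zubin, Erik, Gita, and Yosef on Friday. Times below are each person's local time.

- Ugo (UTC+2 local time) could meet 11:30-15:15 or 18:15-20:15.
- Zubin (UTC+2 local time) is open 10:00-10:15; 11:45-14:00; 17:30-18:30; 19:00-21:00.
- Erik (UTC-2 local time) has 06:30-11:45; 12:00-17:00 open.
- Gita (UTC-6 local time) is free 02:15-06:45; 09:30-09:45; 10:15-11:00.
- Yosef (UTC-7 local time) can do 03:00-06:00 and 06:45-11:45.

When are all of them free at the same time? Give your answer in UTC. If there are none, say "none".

10:00-12:00, 16:15-16:30

Ugo in UTC: 09:30-13:15, 16:15-18:15 (subtract 2h to convert from UTC+2).
Zubin in UTC: 08:00-08:15, 09:45-12:00, 15:30-16:30, 17:00-19:00 (subtract 2h to convert from UTC+2).
Erik in UTC: 08:30-13:45, 14:00-19:00 (add 2h to convert from UTC-2).
Gita in UTC: 08:15-12:45, 15:30-15:45, 16:15-17:00 (add 6h to convert from UTC-6).
Yosef in UTC: 10:00-13:00, 13:45-18:45 (add 7h to convert from UTC-7).
Ugo ∩ Zubin: 09:45-12:00, 16:15-16:30, 17:00-18:15.
Ugo ∩ Zubin ∩ Erik: 09:45-12:00, 16:15-16:30, 17:00-18:15.
Ugo ∩ Zubin ∩ Erik ∩ Gita: 09:45-12:00, 16:15-16:30.
Ugo ∩ Zubin ∩ Erik ∩ Gita ∩ Yosef: 10:00-12:00, 16:15-16:30.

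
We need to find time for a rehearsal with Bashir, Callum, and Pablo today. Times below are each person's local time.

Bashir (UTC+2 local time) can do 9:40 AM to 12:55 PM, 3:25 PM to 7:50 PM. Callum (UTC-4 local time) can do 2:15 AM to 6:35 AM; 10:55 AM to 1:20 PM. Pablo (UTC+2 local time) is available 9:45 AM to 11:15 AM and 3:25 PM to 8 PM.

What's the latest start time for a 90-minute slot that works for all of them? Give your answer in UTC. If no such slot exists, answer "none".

Bashir in UTC: 07:40-10:55, 13:25-17:50 (subtract 2h to convert from UTC+2).
Callum in UTC: 06:15-10:35, 14:55-17:20 (add 4h to convert from UTC-4).
Pablo in UTC: 07:45-09:15, 13:25-18:00 (subtract 2h to convert from UTC+2).
Bashir ∩ Callum: 07:40-10:35, 14:55-17:20.
Bashir ∩ Callum ∩ Pablo: 07:45-09:15, 14:55-17:20.
So the common availability across everyone is 07:45-09:15, 14:55-17:20.
The last common window of at least 90 minutes is 14:55-17:20; a 90-minute meeting can start as late as 15:50 and still end by 17:20.

15:50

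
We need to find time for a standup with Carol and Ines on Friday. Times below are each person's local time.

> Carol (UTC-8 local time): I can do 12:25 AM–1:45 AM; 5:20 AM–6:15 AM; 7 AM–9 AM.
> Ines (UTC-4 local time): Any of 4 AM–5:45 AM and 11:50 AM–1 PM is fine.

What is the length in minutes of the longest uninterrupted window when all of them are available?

Carol in UTC: 08:25-09:45, 13:20-14:15, 15:00-17:00 (add 8h to convert from UTC-8).
Ines in UTC: 08:00-09:45, 15:50-17:00 (add 4h to convert from UTC-4).
Carol ∩ Ines: 08:25-09:45, 15:50-17:00.
The longest is 08:25-09:45 at 80 minutes.

80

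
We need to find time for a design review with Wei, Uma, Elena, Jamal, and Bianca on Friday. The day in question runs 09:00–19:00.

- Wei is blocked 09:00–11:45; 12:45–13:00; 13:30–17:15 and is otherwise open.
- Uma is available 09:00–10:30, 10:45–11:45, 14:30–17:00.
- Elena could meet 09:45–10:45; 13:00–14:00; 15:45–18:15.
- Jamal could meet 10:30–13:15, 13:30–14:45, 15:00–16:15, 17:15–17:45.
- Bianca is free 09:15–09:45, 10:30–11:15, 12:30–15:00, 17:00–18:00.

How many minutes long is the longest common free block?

Wei free: 11:45-12:45, 13:00-13:30, 17:15-19:00 (invert busy blocks within the working day).
Uma free: 09:00-10:30, 10:45-11:45, 14:30-17:00.
Elena free: 09:45-10:45, 13:00-14:00, 15:45-18:15.
Jamal free: 10:30-13:15, 13:30-14:45, 15:00-16:15, 17:15-17:45.
Bianca free: 09:15-09:45, 10:30-11:15, 12:30-15:00, 17:00-18:00.
Wei ∩ Uma: ∅.
Wei ∩ Uma ∩ Elena: ∅.
Wei ∩ Uma ∩ Elena ∩ Jamal: ∅.
Wei ∩ Uma ∩ Elena ∩ Jamal ∩ Bianca: ∅.
There is no time when everyone is free.
No common window exists, so the longest block is 0 minutes.

0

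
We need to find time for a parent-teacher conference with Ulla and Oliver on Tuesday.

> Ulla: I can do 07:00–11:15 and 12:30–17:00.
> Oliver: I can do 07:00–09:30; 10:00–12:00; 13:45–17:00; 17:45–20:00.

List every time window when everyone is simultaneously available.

Ulla ∩ Oliver: 07:00-09:30, 10:00-11:15, 13:45-17:00.
So the common availability across everyone is 07:00-09:30, 10:00-11:15, 13:45-17:00.

07:00-09:30, 10:00-11:15, 13:45-17:00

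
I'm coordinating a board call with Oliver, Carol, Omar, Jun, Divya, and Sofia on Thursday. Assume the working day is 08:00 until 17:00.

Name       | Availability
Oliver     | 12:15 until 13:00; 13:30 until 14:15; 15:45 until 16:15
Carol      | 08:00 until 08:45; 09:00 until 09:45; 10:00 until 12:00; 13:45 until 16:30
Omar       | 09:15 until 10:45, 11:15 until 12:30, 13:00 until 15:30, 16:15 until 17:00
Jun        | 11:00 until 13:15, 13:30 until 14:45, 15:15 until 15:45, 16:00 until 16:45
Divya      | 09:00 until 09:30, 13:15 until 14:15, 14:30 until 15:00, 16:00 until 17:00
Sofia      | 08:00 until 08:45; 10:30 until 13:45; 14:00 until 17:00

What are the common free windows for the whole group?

Oliver ∩ Carol: 13:45-14:15, 15:45-16:15.
Oliver ∩ Carol ∩ Omar: 13:45-14:15.
Oliver ∩ Carol ∩ Omar ∩ Jun: 13:45-14:15.
Oliver ∩ Carol ∩ Omar ∩ Jun ∩ Divya: 13:45-14:15.
Oliver ∩ Carol ∩ Omar ∩ Jun ∩ Divya ∩ Sofia: 14:00-14:15.

14:00-14:15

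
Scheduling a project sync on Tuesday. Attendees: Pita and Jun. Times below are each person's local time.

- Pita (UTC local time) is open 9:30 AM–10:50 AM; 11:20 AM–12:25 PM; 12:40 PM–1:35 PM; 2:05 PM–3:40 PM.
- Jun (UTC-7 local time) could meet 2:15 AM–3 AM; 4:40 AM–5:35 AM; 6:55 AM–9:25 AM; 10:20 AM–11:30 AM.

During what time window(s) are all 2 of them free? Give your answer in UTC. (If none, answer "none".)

Pita in UTC: 09:30-10:50, 11:20-12:25, 12:40-13:35, 14:05-15:40.
Jun in UTC: 09:15-10:00, 11:40-12:35, 13:55-16:25, 17:20-18:30 (add 7h to convert from UTC-7).
Pita ∩ Jun: 09:30-10:00, 11:40-12:25, 14:05-15:40.

09:30-10:00, 11:40-12:25, 14:05-15:40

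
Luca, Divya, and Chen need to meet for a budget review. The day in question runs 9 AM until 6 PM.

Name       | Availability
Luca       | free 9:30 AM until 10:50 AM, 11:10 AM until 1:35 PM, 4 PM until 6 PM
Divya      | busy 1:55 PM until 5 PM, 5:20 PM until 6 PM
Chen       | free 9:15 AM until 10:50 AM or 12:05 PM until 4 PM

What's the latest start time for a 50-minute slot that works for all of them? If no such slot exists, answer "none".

Luca free: 09:30-10:50, 11:10-13:35, 16:00-18:00.
Divya free: 09:00-13:55, 17:00-17:20 (invert busy blocks within the working day).
Chen free: 09:15-10:50, 12:05-16:00.
Luca ∩ Divya: 09:30-10:50, 11:10-13:35, 17:00-17:20.
Luca ∩ Divya ∩ Chen: 09:30-10:50, 12:05-13:35.
The last common window of at least 50 minutes is 12:05-13:35; a 50-minute meeting can start as late as 12:45 and still end by 13:35.

12:45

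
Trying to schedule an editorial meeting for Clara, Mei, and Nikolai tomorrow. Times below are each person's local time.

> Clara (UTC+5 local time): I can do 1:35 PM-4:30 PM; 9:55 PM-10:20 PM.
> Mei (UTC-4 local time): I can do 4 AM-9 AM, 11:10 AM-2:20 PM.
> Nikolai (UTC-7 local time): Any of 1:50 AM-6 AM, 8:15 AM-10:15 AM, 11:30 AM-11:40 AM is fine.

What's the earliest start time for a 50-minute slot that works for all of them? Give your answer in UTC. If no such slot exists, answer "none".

Clara in UTC: 08:35-11:30, 16:55-17:20 (subtract 5h to convert from UTC+5).
Mei in UTC: 08:00-13:00, 15:10-18:20 (add 4h to convert from UTC-4).
Nikolai in UTC: 08:50-13:00, 15:15-17:15, 18:30-18:40 (add 7h to convert from UTC-7).
Clara ∩ Mei: 08:35-11:30, 16:55-17:20.
Clara ∩ Mei ∩ Nikolai: 08:50-11:30, 16:55-17:15.
So the common availability across everyone is 08:50-11:30, 16:55-17:15.
The first common window of at least 50 minutes is 08:50-11:30, so the earliest start is 08:50.

08:50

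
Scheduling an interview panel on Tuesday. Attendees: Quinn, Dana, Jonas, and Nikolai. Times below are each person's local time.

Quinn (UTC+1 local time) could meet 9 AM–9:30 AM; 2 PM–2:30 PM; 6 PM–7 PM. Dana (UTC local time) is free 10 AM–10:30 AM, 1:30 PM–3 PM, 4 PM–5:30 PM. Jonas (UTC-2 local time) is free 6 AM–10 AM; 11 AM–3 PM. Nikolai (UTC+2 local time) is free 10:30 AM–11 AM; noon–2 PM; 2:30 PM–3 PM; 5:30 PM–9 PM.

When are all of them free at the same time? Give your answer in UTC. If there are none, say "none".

Quinn in UTC: 08:00-08:30, 13:00-13:30, 17:00-18:00 (subtract 1h to convert from UTC+1).
Dana in UTC: 10:00-10:30, 13:30-15:00, 16:00-17:30.
Jonas in UTC: 08:00-12:00, 13:00-17:00 (add 2h to convert from UTC-2).
Nikolai in UTC: 08:30-09:00, 10:00-12:00, 12:30-13:00, 15:30-19:00 (subtract 2h to convert from UTC+2).
Quinn ∩ Dana: 17:00-17:30.
Quinn ∩ Dana ∩ Jonas: ∅.
Quinn ∩ Dana ∩ Jonas ∩ Nikolai: ∅.
There is no time when everyone is free.

none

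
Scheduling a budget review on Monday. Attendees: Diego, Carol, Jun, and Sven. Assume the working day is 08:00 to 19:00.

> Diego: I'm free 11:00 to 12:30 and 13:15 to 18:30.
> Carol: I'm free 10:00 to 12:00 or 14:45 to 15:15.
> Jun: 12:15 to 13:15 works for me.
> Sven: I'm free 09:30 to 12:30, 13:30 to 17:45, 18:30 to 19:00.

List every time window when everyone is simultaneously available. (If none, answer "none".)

Diego ∩ Carol: 11:00-12:00, 14:45-15:15.
Diego ∩ Carol ∩ Jun: ∅.
Diego ∩ Carol ∩ Jun ∩ Sven: ∅.
There is no time when everyone is free.

none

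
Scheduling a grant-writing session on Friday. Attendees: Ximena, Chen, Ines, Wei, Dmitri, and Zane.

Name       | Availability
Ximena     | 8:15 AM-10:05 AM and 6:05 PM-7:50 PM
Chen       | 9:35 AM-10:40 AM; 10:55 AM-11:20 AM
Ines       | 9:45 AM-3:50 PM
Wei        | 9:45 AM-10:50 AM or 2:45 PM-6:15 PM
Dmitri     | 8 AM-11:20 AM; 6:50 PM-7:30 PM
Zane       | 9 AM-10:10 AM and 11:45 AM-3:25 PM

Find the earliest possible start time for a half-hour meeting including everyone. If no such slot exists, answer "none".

Ximena ∩ Chen: 09:35-10:05.
Ximena ∩ Chen ∩ Ines: 09:45-10:05.
Ximena ∩ Chen ∩ Ines ∩ Wei: 09:45-10:05.
Ximena ∩ Chen ∩ Ines ∩ Wei ∩ Dmitri: 09:45-10:05.
Ximena ∩ Chen ∩ Ines ∩ Wei ∩ Dmitri ∩ Zane: 09:45-10:05.
Those are the intersection windows.
No common window is at least 30 minutes long.

none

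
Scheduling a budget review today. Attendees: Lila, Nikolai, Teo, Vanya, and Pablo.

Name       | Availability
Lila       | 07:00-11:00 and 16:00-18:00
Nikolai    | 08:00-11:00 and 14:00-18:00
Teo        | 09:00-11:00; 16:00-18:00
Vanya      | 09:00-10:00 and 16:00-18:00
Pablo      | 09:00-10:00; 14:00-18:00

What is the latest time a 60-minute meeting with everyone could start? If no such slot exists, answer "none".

17:00

Lila ∩ Nikolai: 08:00-11:00, 16:00-18:00.
Lila ∩ Nikolai ∩ Teo: 09:00-11:00, 16:00-18:00.
Lila ∩ Nikolai ∩ Teo ∩ Vanya: 09:00-10:00, 16:00-18:00.
Lila ∩ Nikolai ∩ Teo ∩ Vanya ∩ Pablo: 09:00-10:00, 16:00-18:00.
Those are the intersection windows.
The last common window of at least 60 minutes is 16:00-18:00; a 60-minute meeting can start as late as 17:00 and still end by 18:00.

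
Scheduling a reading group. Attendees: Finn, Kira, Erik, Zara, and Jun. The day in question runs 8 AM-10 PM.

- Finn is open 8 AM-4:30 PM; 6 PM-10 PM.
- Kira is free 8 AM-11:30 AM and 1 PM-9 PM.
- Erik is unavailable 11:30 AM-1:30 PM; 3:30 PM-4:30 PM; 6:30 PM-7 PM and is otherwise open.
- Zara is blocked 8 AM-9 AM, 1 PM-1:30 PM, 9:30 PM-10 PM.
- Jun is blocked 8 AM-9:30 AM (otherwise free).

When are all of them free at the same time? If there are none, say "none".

09:30-11:30, 13:30-15:30, 18:00-18:30, 19:00-21:00

Finn free: 08:00-16:30, 18:00-22:00.
Kira free: 08:00-11:30, 13:00-21:00.
Erik free: 08:00-11:30, 13:30-15:30, 16:30-18:30, 19:00-22:00 (invert busy blocks within the working day).
Zara free: 09:00-13:00, 13:30-21:30 (invert busy blocks within the working day).
Jun free: 09:30-22:00 (invert busy blocks within the working day).
Finn ∩ Kira: 08:00-11:30, 13:00-16:30, 18:00-21:00.
Finn ∩ Kira ∩ Erik: 08:00-11:30, 13:30-15:30, 18:00-18:30, 19:00-21:00.
Finn ∩ Kira ∩ Erik ∩ Zara: 09:00-11:30, 13:30-15:30, 18:00-18:30, 19:00-21:00.
Finn ∩ Kira ∩ Erik ∩ Zara ∩ Jun: 09:30-11:30, 13:30-15:30, 18:00-18:30, 19:00-21:00.
So the common availability across everyone is 09:30-11:30, 13:30-15:30, 18:00-18:30, 19:00-21:00.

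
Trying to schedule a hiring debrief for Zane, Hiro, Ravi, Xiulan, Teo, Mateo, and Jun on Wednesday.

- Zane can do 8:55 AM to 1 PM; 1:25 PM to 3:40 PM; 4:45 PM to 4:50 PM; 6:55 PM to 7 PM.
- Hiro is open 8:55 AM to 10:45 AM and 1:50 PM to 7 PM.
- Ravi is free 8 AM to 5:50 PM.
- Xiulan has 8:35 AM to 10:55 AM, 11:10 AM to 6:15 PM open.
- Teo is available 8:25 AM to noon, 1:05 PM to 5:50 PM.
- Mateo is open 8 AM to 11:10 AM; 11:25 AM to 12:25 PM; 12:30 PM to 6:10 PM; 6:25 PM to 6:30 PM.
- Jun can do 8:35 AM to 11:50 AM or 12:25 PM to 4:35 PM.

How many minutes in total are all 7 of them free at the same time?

220

Zane ∩ Hiro: 08:55-10:45, 13:50-15:40, 16:45-16:50, 18:55-19:00.
Zane ∩ Hiro ∩ Ravi: 08:55-10:45, 13:50-15:40, 16:45-16:50.
Zane ∩ Hiro ∩ Ravi ∩ Xiulan: 08:55-10:45, 13:50-15:40, 16:45-16:50.
Zane ∩ Hiro ∩ Ravi ∩ Xiulan ∩ Teo: 08:55-10:45, 13:50-15:40, 16:45-16:50.
Zane ∩ Hiro ∩ Ravi ∩ Xiulan ∩ Teo ∩ Mateo: 08:55-10:45, 13:50-15:40, 16:45-16:50.
Zane ∩ Hiro ∩ Ravi ∩ Xiulan ∩ Teo ∩ Mateo ∩ Jun: 08:55-10:45, 13:50-15:40.
Summing the common windows: 110 + 110 = 220 minutes.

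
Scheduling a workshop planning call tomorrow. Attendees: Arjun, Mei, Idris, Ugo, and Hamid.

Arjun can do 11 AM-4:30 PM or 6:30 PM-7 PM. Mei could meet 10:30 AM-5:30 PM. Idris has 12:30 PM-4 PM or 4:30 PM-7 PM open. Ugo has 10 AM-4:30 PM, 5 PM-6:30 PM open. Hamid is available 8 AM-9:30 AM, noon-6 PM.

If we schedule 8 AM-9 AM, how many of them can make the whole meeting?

Hamid can make the full 08:00-09:00 slot — that's 1.

1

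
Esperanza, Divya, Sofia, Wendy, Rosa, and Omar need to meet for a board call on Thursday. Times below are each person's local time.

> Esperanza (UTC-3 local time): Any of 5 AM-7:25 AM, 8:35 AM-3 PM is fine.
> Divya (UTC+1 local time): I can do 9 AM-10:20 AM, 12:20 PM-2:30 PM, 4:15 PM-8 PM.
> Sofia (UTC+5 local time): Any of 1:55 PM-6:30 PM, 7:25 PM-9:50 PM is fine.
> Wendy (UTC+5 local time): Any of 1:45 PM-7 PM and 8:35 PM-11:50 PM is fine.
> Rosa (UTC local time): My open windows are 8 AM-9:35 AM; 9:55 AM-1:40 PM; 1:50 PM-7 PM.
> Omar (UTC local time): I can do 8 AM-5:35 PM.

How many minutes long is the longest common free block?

115

Esperanza in UTC: 08:00-10:25, 11:35-18:00 (add 3h to convert from UTC-3).
Divya in UTC: 08:00-09:20, 11:20-13:30, 15:15-19:00 (subtract 1h to convert from UTC+1).
Sofia in UTC: 08:55-13:30, 14:25-16:50 (subtract 5h to convert from UTC+5).
Wendy in UTC: 08:45-14:00, 15:35-18:50 (subtract 5h to convert from UTC+5).
Rosa in UTC: 08:00-09:35, 09:55-13:40, 13:50-19:00.
Omar in UTC: 08:00-17:35.
Esperanza ∩ Divya: 08:00-09:20, 11:35-13:30, 15:15-18:00.
Esperanza ∩ Divya ∩ Sofia: 08:55-09:20, 11:35-13:30, 15:15-16:50.
Esperanza ∩ Divya ∩ Sofia ∩ Wendy: 08:55-09:20, 11:35-13:30, 15:35-16:50.
Esperanza ∩ Divya ∩ Sofia ∩ Wendy ∩ Rosa: 08:55-09:20, 11:35-13:30, 15:35-16:50.
Esperanza ∩ Divya ∩ Sofia ∩ Wendy ∩ Rosa ∩ Omar: 08:55-09:20, 11:35-13:30, 15:35-16:50.
The longest is 11:35-13:30 at 115 minutes.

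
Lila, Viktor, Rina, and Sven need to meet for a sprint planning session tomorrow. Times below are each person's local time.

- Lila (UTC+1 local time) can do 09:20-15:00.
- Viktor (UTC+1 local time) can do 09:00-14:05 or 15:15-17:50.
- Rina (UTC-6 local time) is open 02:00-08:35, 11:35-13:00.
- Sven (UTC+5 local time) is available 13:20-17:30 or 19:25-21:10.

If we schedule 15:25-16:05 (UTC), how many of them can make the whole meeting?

Lila in UTC: 08:20-14:00 (subtract 1h to convert from UTC+1).
Viktor in UTC: 08:00-13:05, 14:15-16:50 (subtract 1h to convert from UTC+1).
Rina in UTC: 08:00-14:35, 17:35-19:00 (add 6h to convert from UTC-6).
Sven in UTC: 08:20-12:30, 14:25-16:10 (subtract 5h to convert from UTC+5).
Viktor and Sven can make the full 15:25-16:05 slot — that's 2.

2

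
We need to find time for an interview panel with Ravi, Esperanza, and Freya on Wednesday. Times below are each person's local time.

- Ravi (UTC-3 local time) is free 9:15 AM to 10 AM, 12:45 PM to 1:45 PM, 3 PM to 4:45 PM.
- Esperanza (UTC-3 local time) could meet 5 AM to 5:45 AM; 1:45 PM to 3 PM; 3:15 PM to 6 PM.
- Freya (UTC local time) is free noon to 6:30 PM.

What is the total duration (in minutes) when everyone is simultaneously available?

15

Ravi in UTC: 12:15-13:00, 15:45-16:45, 18:00-19:45 (add 3h to convert from UTC-3).
Esperanza in UTC: 08:00-08:45, 16:45-18:00, 18:15-21:00 (add 3h to convert from UTC-3).
Freya in UTC: 12:00-18:30.
Ravi ∩ Esperanza: 18:15-19:45.
Ravi ∩ Esperanza ∩ Freya: 18:15-18:30.
So the common availability across everyone is 18:15-18:30.
That's a single block of 15 minutes.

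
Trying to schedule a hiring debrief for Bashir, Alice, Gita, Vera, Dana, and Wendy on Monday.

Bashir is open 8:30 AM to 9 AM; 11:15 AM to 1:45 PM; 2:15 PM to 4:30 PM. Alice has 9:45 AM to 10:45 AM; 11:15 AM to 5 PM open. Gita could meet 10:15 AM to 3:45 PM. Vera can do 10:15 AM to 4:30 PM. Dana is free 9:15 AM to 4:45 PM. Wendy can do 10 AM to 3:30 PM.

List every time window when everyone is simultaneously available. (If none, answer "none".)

11:15-13:45, 14:15-15:30

Bashir ∩ Alice: 11:15-13:45, 14:15-16:30.
Bashir ∩ Alice ∩ Gita: 11:15-13:45, 14:15-15:45.
Bashir ∩ Alice ∩ Gita ∩ Vera: 11:15-13:45, 14:15-15:45.
Bashir ∩ Alice ∩ Gita ∩ Vera ∩ Dana: 11:15-13:45, 14:15-15:45.
Bashir ∩ Alice ∩ Gita ∩ Vera ∩ Dana ∩ Wendy: 11:15-13:45, 14:15-15:30.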